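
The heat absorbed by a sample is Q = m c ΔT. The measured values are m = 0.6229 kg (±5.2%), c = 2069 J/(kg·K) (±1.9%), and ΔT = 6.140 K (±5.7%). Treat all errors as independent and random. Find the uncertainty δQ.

629 J

Each factor contributes (exponent × relative error)² to (δQ/Q)²:
  (1·δm/m)² = (1×0.0520)² = 0.00270;  (1·δc/c)² = (1×0.0190)² = 0.000361;  (1·δΔT/ΔT)² = (1×0.0570)² = 0.00325
δQ/Q = √(0.00631) = 0.0795
Q = 7913 J, so δQ = 0.0795 × 7913 = 629 J.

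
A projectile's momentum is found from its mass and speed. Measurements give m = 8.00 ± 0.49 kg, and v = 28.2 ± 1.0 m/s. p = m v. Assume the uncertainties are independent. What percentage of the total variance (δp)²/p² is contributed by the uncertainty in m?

74.9%

(δp/p)² = (1·δm/m)² + (1·δv/v)²
  m term: (1×0.0612)² = 0.00375
  v term: (1×0.0355)² = 0.00126
Total = 0.00501. Share from m = 0.00375/0.00501 = 0.749.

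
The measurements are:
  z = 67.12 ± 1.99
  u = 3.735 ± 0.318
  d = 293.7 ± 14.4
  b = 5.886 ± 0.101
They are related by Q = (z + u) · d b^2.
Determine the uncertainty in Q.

47800

Let w = z + u = 70.86. δw = √(δz² + δu²) = √(3.96 + 0.101) = 2.02, so δw/w = 0.0284.
Q is then a monomial in w, d, b:
δQ/Q = √((δw/w)² + (1·δd/d)² + (2·δb/b)²) = √(0.000809 + 0.00240 + 0.00118) = 0.0663
Q = 721000, so δQ = 0.0663 × 721000 = 47800.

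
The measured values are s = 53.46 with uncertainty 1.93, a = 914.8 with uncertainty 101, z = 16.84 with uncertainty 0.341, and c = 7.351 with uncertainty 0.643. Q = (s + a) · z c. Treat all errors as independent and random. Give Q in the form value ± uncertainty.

Let u = s + a = 968.3. δu = √(δs² + δa²) = √(3.72 + 10200) = 101, so δu/u = 0.104.
Q is then a monomial in u, z, c:
δQ/Q = √((δu/u)² + (1·δz/z)² + (1·δc/c)²) = √(0.0109 + 0.000410 + 0.00765) = 0.138
Q = 119900, so δQ = 0.138 × 119900 = 16500.

119900 ± 16500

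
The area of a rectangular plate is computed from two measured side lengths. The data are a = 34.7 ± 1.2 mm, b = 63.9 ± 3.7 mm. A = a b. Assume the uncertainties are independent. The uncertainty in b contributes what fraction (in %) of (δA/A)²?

73.7%

(δA/A)² = (1·δa/a)² + (1·δb/b)²
  a term: (1×0.0346)² = 0.00120
  b term: (1×0.0579)² = 0.00335
Total = 0.00455. Share from b = 0.00335/0.00455 = 0.737.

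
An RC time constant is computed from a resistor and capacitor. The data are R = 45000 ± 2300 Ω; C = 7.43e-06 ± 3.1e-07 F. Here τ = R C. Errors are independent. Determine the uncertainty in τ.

Since τ is a product/quotient, work with relative uncertainties:
  (1·δR/R)² = (1×0.0511)² = 0.00261;  (1·δC/C)² = (1×0.0417)² = 0.00174
δτ/τ = √(0.00435) = 0.0660
τ = 0.334 s, so δτ = 0.0660 × 0.334 = 0.0221 s.

0.0221 s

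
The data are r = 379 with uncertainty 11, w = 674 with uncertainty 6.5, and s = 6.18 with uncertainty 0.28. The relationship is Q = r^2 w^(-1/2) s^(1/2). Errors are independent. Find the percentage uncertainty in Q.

Since Q is a product/quotient, work with relative uncertainties:
  (2·δr/r)² = (2×0.0290)² = 0.00337;  (−½·δw/w)² = (-0.5×0.00964)² = 2.33e-05;  (½·δs/s)² = (0.5×0.0453)² = 0.000513
δQ/Q = √(0.00391) = 0.0625

6.25%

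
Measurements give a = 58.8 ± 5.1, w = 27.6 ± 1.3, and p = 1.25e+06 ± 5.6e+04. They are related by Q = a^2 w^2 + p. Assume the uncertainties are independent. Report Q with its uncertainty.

Let h = a^2·w^2 = 2.63e+06. δh/h = √((2·δa/a)² + (2·δw/w)²) = √(0.0301 + 0.00887) = 0.197, so δh = 5.2e+05.
Q = h + p: δQ = √(δh² + δp²) = √(2.7e+11 + 3.14e+09) = 5.23e+05
Q = 3.88e+06.

(3.88 ± 0.523) × 10^6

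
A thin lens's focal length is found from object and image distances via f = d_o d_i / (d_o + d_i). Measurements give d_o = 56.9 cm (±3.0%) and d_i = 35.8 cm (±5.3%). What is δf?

∂f/∂d_o = (d_i/(d_o+d_i))² = 0.149;  ∂f/∂d_i = (d_o/(d_o+d_i))² = 0.377
δf = √((∂f/∂d_o · δd_o)² + (∂f/∂d_i · δd_i)²) = √(0.0648 + 0.511) = 0.759 cm

0.759 cm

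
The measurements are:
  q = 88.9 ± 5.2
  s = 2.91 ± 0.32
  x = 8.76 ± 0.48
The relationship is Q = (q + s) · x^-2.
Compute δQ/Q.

0.123

Let u = q + s = 91.8. δu = √(δq² + δs²) = √(27.0 + 0.102) = 5.21, so δu/u = 0.0567.
Q is then a monomial in u, x:
δQ/Q = √((δu/u)² + (-2·δx/x)²) = √(0.00322 + 0.0120) = 0.123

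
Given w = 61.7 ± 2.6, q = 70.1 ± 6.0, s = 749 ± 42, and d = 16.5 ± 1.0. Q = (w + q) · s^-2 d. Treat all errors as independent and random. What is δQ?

Let u = w + q = 132. δu = √(δw² + δq²) = √(6.76 + 36.0) = 6.54, so δu/u = 0.0496.
Q is then a monomial in u, s, d:
δQ/Q = √((δu/u)² + (-2·δs/s)² + (1·δd/d)²) = √(0.00246 + 0.0126 + 0.00367) = 0.137
Q = 0.00388, so δQ = 0.137 × 0.00388 = 0.000530.

0.000530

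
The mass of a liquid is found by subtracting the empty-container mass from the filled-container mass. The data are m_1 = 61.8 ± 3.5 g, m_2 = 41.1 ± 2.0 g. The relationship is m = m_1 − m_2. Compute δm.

Each term contributes (cᵢ δxᵢ)² to (δm)²:
  (δm_1)² = 12.2;  (δm_2)² = 4.00
δm = √(16.2) = 4.03 g

4.03 g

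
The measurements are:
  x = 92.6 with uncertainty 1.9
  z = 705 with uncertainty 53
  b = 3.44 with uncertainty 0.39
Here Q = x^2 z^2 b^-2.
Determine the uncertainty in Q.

9.91e+07

For a monomial Q ∝ x^2, z^2, b^-2, fractional errors add in quadrature:
  (2·δx/x)² = (2×0.0205)² = 0.00168;  (2·δz/z)² = (2×0.0752)² = 0.0226;  (-2·δb/b)² = (-2×0.113)² = 0.0514
δQ/Q = √(0.0757) = 0.275
Q = 3.6e+08, so δQ = 0.275 × 3.6e+08 = 9.91e+07.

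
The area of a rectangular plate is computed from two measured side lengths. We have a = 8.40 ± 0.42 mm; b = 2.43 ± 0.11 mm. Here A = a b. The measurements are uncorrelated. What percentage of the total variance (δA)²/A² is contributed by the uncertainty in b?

45.0%

(δA/A)² = (1·δa/a)² + (1·δb/b)²
  a term: (1×0.0500)² = 0.00250
  b term: (1×0.0453)² = 0.00205
Total = 0.00455. Share from b = 0.00205/0.00455 = 0.450.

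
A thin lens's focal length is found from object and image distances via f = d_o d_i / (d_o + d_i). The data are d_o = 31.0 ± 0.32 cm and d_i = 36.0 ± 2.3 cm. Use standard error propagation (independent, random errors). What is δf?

∂f/∂d_o = (d_i/(d_o+d_i))² = 0.289;  ∂f/∂d_i = (d_o/(d_o+d_i))² = 0.214
δf = √((∂f/∂d_o · δd_o)² + (∂f/∂d_i · δd_i)²) = √(0.00854 + 0.242) = 0.501 cm

0.501 cm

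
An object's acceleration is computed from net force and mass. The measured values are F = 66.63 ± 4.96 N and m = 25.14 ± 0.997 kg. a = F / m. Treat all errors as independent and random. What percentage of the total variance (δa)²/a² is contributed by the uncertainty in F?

77.9%

(δa/a)² = (1·δF/F)² + (-1·δm/m)²
  F term: (1×0.0744)² = 0.00554
  m term: (-1×0.0397)² = 0.00157
Total = 0.00711. Share from F = 0.00554/0.00711 = 0.779.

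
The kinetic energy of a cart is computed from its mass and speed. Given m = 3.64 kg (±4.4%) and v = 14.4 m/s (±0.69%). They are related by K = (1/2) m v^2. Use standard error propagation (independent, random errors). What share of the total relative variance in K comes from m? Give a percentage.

(δK/K)² = (1·δm/m)² + (2·δv/v)²
  m term: (1×0.0440)² = 0.00194
  v term: (2×0.00690)² = 0.000190
Total = 0.00213. Share from m = 0.00194/0.00213 = 0.910.

91.0%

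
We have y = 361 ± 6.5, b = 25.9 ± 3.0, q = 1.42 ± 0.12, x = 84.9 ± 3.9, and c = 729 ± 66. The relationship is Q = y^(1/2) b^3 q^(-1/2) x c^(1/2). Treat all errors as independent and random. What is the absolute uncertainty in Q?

Each factor contributes (exponent × relative error)² to (δQ/Q)²:
  (½·δy/y)² = (0.5×0.0180)² = 8.1e-05;  (3·δb/b)² = (3×0.116)² = 0.121;  (−½·δq/q)² = (-0.5×0.0845)² = 0.00179;  (1·δx/x)² = (1×0.0459)² = 0.00211;  (½·δc/c)² = (0.5×0.0905)² = 0.00205
δQ/Q = √(0.127) = 0.356
Q = 6.35e+08, so δQ = 0.356 × 6.35e+08 = 2.26e+08.

2.26e+08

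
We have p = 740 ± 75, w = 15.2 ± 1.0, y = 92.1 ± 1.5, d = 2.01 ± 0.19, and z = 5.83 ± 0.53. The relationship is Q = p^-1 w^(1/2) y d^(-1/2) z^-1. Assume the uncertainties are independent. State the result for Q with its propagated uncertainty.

0.0587 ± 0.00873

Relative error in a monomial: (δQ/Q)² = Σ (nᵢ · δxᵢ/xᵢ)².
  (-1·δp/p)² = (-1×0.101)² = 0.0103;  (½·δw/w)² = (0.5×0.0658)² = 0.00108;  (1·δy/y)² = (1×0.0163)² = 0.000265;  (−½·δd/d)² = (-0.5×0.0945)² = 0.00223;  (-1·δz/z)² = (-1×0.0909)² = 0.00826
δQ/Q = √(0.0221) = 0.149
Q = 0.0587, so δQ = 0.149 × 0.0587 = 0.00873.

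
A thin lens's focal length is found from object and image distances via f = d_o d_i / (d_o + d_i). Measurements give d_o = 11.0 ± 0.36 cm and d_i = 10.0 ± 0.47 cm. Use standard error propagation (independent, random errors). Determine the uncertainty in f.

∂f/∂d_o = (d_i/(d_o+d_i))² = 0.227;  ∂f/∂d_i = (d_o/(d_o+d_i))² = 0.274
δf = √((∂f/∂d_o · δd_o)² + (∂f/∂d_i · δd_i)²) = √(0.00666 + 0.0166) = 0.153 cm

0.153 cm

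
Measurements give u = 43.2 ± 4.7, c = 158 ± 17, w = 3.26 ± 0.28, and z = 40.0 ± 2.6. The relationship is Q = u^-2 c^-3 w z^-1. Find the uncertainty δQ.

Q is a product of powers, so relative uncertainties combine in quadrature:
  (-2·δu/u)² = (-2×0.109)² = 0.0473;  (-3·δc/c)² = (-3×0.108)² = 0.104;  (1·δw/w)² = (1×0.0859)² = 0.00738;  (-1·δz/z)² = (-1×0.0650)² = 0.00423
δQ/Q = √(0.163) = 0.404
Q = 1.11e-11, so δQ = 0.404 × 1.11e-11 = 4.47e-12.

4.47e-12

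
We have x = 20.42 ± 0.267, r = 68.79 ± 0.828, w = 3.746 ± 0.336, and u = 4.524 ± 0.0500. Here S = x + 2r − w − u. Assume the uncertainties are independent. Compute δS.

1.71

Absolute uncertainties add in quadrature for a linear combination:
  (δx)² = 0.0713;  (2·δr)² = 2.74;  (δw)² = 0.113;  (δu)² = 0.00250
δS = √(2.93) = 1.71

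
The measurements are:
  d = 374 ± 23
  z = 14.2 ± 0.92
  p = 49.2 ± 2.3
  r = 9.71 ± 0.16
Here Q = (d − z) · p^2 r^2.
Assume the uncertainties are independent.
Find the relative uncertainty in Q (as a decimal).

Let u = d − z = 360. δu = √(δd² + δz²) = √(529 + 0.846) = 23.0, so δu/u = 0.0640.
Q is then a monomial in u, p, r:
δQ/Q = √((δu/u)² + (2·δp/p)² + (2·δr/r)²) = √(0.00409 + 0.00874 + 0.00109) = 0.118

0.118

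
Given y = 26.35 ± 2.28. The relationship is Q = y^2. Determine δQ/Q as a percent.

Q ∝ y^2, so δQ/Q = |2| · δy/y = 2 × 0.0865 = 0.173.

17.3%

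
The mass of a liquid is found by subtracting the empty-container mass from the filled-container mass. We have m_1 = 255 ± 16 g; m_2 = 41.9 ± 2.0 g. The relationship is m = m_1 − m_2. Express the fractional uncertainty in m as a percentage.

7.57%

m is a linear combination, so absolute uncertainties add in quadrature:
  (δm_1)² = 256;  (δm_2)² = 4.00
δm = √(260) = 16.1 g
m = 213 g, so δm/m = 16.1/213 = 0.0757.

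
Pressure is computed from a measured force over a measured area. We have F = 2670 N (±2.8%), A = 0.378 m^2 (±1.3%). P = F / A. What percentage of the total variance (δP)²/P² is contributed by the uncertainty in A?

(δP/P)² = (1·δF/F)² + (-1·δA/A)²
  F term: (1×0.0280)² = 0.000784
  A term: (-1×0.0130)² = 0.000169
Total = 0.000953. Share from A = 0.000169/0.000953 = 0.177.

17.7%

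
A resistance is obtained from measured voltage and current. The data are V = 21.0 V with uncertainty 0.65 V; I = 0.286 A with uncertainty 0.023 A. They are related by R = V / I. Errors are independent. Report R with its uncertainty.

For a monomial R ∝ V, I^-1, fractional errors add in quadrature:
  (1·δV/V)² = (1×0.0310)² = 0.000958;  (-1·δI/I)² = (-1×0.0804)² = 0.00647
δR/R = √(0.00743) = 0.0862
R = 73.4 Ω, so δR = 0.0862 × 73.4 = 6.33 Ω.

73.4 ± 6.33 Ω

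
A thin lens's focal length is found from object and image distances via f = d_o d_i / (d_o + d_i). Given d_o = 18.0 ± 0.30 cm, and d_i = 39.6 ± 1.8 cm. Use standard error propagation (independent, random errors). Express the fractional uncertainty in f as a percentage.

∂f/∂d_o = (d_i/(d_o+d_i))² = 0.473;  ∂f/∂d_i = (d_o/(d_o+d_i))² = 0.0977
δf = √((∂f/∂d_o · δd_o)² + (∂f/∂d_i · δd_i)²) = √(0.0201 + 0.0309) = 0.226 cm
f = 12.4 cm, so δf/f = 0.226/12.4 = 0.0183.

1.83%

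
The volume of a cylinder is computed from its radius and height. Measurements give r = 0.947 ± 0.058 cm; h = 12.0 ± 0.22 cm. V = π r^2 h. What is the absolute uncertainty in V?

4.19 cm^3

V is a product of powers, so relative uncertainties combine in quadrature:
  (2·δr/r)² = (2×0.0612)² = 0.0150;  (1·δh/h)² = (1×0.0183)² = 0.000336
δV/V = √(0.0153) = 0.124
V = 33.8 cm^3, so δV = 0.124 × 33.8 = 4.19 cm^3.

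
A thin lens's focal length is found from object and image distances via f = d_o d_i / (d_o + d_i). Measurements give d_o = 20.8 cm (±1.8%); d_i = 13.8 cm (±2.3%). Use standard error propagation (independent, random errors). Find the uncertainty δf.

∂f/∂d_o = (d_i/(d_o+d_i))² = 0.159;  ∂f/∂d_i = (d_o/(d_o+d_i))² = 0.361
δf = √((∂f/∂d_o · δd_o)² + (∂f/∂d_i · δd_i)²) = √(0.00355 + 0.0132) = 0.129 cm

0.129 cm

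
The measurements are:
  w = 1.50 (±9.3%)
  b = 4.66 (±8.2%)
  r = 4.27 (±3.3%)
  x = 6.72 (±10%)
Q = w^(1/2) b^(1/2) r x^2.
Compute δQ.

Relative error in a monomial: (δQ/Q)² = Σ (nᵢ · δxᵢ/xᵢ)².
  (½·δw/w)² = (0.5×0.0930)² = 0.00216;  (½·δb/b)² = (0.5×0.0820)² = 0.00168;  (1·δr/r)² = (1×0.0330)² = 0.00109;  (2·δx/x)² = (2×0.100)² = 0.0400
δQ/Q = √(0.0449) = 0.212
Q = 510, so δQ = 0.212 × 510 = 108.

108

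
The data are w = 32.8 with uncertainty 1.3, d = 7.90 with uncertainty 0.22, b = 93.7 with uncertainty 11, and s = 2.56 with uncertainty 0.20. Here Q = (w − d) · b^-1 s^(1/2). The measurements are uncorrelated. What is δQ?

Let u = w − d = 24.9. δu = √(δw² + δd²) = √(1.69 + 0.0484) = 1.32, so δu/u = 0.0530.
Q is then a monomial in u, b, s:
δQ/Q = √((δu/u)² + (-1·δb/b)² + (½·δs/s)²) = √(0.00280 + 0.0138 + 0.00153) = 0.135
Q = 0.425, so δQ = 0.135 × 0.425 = 0.0572.

0.0572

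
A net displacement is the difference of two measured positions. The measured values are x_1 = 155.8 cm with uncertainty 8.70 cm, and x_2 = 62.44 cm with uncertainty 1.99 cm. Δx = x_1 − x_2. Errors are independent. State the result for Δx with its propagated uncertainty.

93.36 ± 8.92 cm

Each term contributes (cᵢ δxᵢ)² to (δΔx)²:
  (δx_1)² = 75.7;  (δx_2)² = 3.96
δΔx = √(79.7) = 8.92 cm
Δx = 93.36 cm.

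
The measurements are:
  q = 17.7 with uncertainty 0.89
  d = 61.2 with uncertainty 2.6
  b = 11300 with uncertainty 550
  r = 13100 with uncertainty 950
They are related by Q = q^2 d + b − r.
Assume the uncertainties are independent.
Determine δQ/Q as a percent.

13.6%

Let p = q^2·d = 19200. δp/p = √((2·δq/q)² + (1·δd/d)²) = √(0.0101 + 0.00180) = 0.109, so δp = 2090.
Q = p + b − r: δQ = √(δp² + δb² + δr²) = √(4.38e+06 + 3.02e+05 + 9.02e+05) = 2360
Q = 17400, so δQ/Q = 2360/17400 = 0.136.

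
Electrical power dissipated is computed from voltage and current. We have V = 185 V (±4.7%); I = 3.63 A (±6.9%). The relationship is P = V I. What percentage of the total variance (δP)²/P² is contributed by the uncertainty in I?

68.3%

(δP/P)² = (1·δV/V)² + (1·δI/I)²
  V term: (1×0.0470)² = 0.00221
  I term: (1×0.0690)² = 0.00476
Total = 0.00697. Share from I = 0.00476/0.00697 = 0.683.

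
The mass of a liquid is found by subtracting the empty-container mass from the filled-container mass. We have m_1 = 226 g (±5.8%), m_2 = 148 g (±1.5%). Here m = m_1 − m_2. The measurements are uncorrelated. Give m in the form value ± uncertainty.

78.0 ± 13.3 g

For a sum/difference, combine absolute errors in quadrature:
  (δm_1)² = 172;  (δm_2)² = 4.93
δm = √(177) = 13.3 g
m = 78.0 g.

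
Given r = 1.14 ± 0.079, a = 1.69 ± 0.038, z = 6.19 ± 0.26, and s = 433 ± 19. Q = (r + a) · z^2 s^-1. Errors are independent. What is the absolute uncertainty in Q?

Let u = r + a = 2.83. δu = √(δr² + δa²) = √(0.00624 + 0.00144) = 0.0877, so δu/u = 0.0310.
Q is then a monomial in u, z, s:
δQ/Q = √((δu/u)² + (2·δz/z)² + (-1·δs/s)²) = √(0.000960 + 0.00706 + 0.00193) = 0.0997
Q = 0.250, so δQ = 0.0997 × 0.250 = 0.0250.

0.0250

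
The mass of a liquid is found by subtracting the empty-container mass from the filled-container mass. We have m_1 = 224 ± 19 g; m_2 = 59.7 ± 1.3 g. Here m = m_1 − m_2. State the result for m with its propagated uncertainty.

164 ± 19.0 g

Each term contributes (cᵢ δxᵢ)² to (δm)²:
  (δm_1)² = 361;  (δm_2)² = 1.69
δm = √(363) = 19.0 g
m = 164 g.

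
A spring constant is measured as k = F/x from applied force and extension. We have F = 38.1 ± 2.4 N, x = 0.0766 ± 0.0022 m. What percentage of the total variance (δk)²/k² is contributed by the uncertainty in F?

(δk/k)² = (1·δF/F)² + (-1·δx/x)²
  F term: (1×0.0630)² = 0.00397
  x term: (-1×0.0287)² = 0.000825
Total = 0.00479. Share from F = 0.00397/0.00479 = 0.828.

82.8%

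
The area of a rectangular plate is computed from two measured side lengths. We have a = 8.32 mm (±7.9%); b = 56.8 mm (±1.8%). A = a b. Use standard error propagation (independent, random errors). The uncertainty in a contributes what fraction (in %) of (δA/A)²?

(δA/A)² = (1·δa/a)² + (1·δb/b)²
  a term: (1×0.0790)² = 0.00624
  b term: (1×0.0180)² = 0.000324
Total = 0.00656. Share from a = 0.00624/0.00656 = 0.951.

95.1%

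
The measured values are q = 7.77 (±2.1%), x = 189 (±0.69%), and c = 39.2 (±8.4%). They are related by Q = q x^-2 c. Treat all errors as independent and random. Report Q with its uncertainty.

Products/powers → add relative errors in quadrature, weighted by exponent:
  (1·δq/q)² = (1×0.0210)² = 0.000441;  (-2·δx/x)² = (-2×0.00690)² = 0.000190;  (1·δc/c)² = (1×0.0840)² = 0.00706
δQ/Q = √(0.00769) = 0.0877
Q = 0.00853, so δQ = 0.0877 × 0.00853 = 0.000748.

0.00853 ± 0.000748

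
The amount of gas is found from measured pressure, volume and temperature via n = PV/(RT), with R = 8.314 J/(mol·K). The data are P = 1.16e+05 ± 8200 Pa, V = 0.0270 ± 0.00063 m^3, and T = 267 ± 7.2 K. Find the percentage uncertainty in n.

7.92%

For a monomial n ∝ P, V, T^-1, fractional errors add in quadrature:
  (1·δP/P)² = (1×0.0707)² = 0.00500;  (1·δV/V)² = (1×0.0233)² = 0.000544;  (-1·δT/T)² = (-1×0.0270)² = 0.000727
δn/n = √(0.00627) = 0.0792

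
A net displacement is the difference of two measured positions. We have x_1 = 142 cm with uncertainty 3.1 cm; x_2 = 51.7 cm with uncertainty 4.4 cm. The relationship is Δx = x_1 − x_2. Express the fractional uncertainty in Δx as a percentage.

For a sum/difference, combine absolute errors in quadrature:
  (δx_1)² = 9.61;  (δx_2)² = 19.4
δΔx = √(29.0) = 5.38 cm
Δx = 90.3 cm, so δΔx/Δx = 5.38/90.3 = 0.0596.

5.96%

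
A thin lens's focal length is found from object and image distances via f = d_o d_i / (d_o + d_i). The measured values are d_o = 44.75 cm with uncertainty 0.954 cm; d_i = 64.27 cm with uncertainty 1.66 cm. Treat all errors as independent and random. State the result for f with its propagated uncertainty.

26.38 ± 0.434 cm

∂f/∂d_o = (d_i/(d_o+d_i))² = 0.348;  ∂f/∂d_i = (d_o/(d_o+d_i))² = 0.168
δf = √((∂f/∂d_o · δd_o)² + (∂f/∂d_i · δd_i)²) = √(0.110 + 0.0782) = 0.434 cm
f = 26.38 cm.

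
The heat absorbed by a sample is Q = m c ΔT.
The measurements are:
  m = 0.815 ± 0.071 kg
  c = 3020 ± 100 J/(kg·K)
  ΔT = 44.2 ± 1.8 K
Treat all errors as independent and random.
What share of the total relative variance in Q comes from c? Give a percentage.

10.6%

(δQ/Q)² = (1·δm/m)² + (1·δc/c)² + (1·δΔT/ΔT)²
  m term: (1×0.0871)² = 0.00759
  c term: (1×0.0331)² = 0.00110
  ΔT term: (1×0.0407)² = 0.00166
Total = 0.0103. Share from c = 0.00110/0.0103 = 0.106.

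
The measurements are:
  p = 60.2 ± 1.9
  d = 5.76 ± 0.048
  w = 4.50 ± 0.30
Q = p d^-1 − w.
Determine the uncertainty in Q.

0.454

Let h = p·d^-1 = 10.5. δh/h = √((1·δp/p)² + (-1·δd/d)²) = √(0.000996 + 6.94e-05) = 0.0326, so δh = 0.341.
Q = h − w: δQ = √(δh² + δw²) = √(0.116 + 0.0900) = 0.454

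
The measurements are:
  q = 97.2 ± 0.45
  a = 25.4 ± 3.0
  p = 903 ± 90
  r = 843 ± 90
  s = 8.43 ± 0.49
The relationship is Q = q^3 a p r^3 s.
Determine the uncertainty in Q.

3.84e+19

Since Q is a product/quotient, work with relative uncertainties:
  (3·δq/q)² = (3×0.00463)² = 0.000193;  (1·δa/a)² = (1×0.118)² = 0.0140;  (1·δp/p)² = (1×0.0997)² = 0.00993;  (3·δr/r)² = (3×0.107)² = 0.103;  (1·δs/s)² = (1×0.0581)² = 0.00338
δQ/Q = √(0.130) = 0.361
Q = 1.06e+20, so δQ = 0.361 × 1.06e+20 = 3.84e+19.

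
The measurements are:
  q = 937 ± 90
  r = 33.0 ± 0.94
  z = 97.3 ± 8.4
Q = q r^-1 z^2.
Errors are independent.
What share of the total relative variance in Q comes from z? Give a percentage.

(δQ/Q)² = (1·δq/q)² + (-1·δr/r)² + (2·δz/z)²
  q term: (1×0.0961)² = 0.00923
  r term: (-1×0.0285)² = 0.000811
  z term: (2×0.0863)² = 0.0298
Total = 0.0398. Share from z = 0.0298/0.0398 = 0.748.

74.8%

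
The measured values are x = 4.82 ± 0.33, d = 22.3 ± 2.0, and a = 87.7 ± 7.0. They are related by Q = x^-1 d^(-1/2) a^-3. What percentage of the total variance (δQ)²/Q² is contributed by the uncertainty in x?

7.32%

(δQ/Q)² = (-1·δx/x)² + (−½·δd/d)² + (-3·δa/a)²
  x term: (-1×0.0685)² = 0.00469
  d term: (-0.5×0.0897)² = 0.00201
  a term: (-3×0.0798)² = 0.0573
Total = 0.0640. Share from x = 0.00469/0.0640 = 0.0732.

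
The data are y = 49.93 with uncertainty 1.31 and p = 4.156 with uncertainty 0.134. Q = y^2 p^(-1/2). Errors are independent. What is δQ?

Relative error in a monomial: (δQ/Q)² = Σ (nᵢ · δxᵢ/xᵢ)².
  (2·δy/y)² = (2×0.0262)² = 0.00275;  (−½·δp/p)² = (-0.5×0.0322)² = 0.000260
δQ/Q = √(0.00301) = 0.0549
Q = 1223, so δQ = 0.0549 × 1223 = 67.1.

67.1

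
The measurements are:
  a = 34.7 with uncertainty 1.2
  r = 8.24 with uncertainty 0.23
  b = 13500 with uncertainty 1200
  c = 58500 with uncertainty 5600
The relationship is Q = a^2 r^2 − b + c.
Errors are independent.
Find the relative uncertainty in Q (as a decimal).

0.0730

Let p = a^2·r^2 = 81800. δp/p = √((2·δa/a)² + (2·δr/r)²) = √(0.00478 + 0.00312) = 0.0889, so δp = 7270.
Q = p − b + c: δQ = √(δp² + δb² + δc²) = √(5.28e+07 + 1.44e+06 + 3.14e+07) = 9250
Q = 1.27e+05, so δQ/Q = 9250/1.27e+05 = 0.0730.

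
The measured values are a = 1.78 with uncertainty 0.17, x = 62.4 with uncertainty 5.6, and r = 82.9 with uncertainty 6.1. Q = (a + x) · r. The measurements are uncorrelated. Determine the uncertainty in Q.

607

Let u = a + x = 64.2. δu = √(δa² + δx²) = √(0.0289 + 31.4) = 5.60, so δu/u = 0.0873.
Q is then a monomial in u, r:
δQ/Q = √((δu/u)² + (1·δr/r)²) = √(0.00762 + 0.00541) = 0.114
Q = 5320, so δQ = 0.114 × 5320 = 607.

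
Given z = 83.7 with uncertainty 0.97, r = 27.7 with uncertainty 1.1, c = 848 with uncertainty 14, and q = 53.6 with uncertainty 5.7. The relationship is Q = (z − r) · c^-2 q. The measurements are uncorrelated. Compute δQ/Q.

0.114

Let u = z − r = 56.0. δu = √(δz² + δr²) = √(0.941 + 1.21) = 1.47, so δu/u = 0.0262.
Q is then a monomial in u, c, q:
δQ/Q = √((δu/u)² + (-2·δc/c)² + (1·δq/q)²) = √(0.000686 + 0.00109 + 0.0113) = 0.114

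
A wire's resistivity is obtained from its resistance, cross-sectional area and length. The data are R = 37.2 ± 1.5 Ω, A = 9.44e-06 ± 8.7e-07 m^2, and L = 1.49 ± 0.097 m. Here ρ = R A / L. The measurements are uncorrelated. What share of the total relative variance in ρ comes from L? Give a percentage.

29.5%

(δρ/ρ)² = (1·δR/R)² + (1·δA/A)² + (-1·δL/L)²
  R term: (1×0.0403)² = 0.00163
  A term: (1×0.0922)² = 0.00849
  L term: (-1×0.0651)² = 0.00424
Total = 0.0144. Share from L = 0.00424/0.0144 = 0.295.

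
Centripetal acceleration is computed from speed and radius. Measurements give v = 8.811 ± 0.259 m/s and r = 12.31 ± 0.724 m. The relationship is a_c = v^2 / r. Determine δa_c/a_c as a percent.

8.32%

a_c is a product of powers, so relative uncertainties combine in quadrature:
  (2·δv/v)² = (2×0.0294)² = 0.00346;  (-1·δr/r)² = (-1×0.0588)² = 0.00346
δa_c/a_c = √(0.00692) = 0.0832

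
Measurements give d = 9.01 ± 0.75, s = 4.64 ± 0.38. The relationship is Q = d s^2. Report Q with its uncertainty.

194 ± 35.6

Products/powers → add relative errors in quadrature, weighted by exponent:
  (1·δd/d)² = (1×0.0832)² = 0.00693;  (2·δs/s)² = (2×0.0819)² = 0.0268
δQ/Q = √(0.0338) = 0.184
Q = 194, so δQ = 0.184 × 194 = 35.6.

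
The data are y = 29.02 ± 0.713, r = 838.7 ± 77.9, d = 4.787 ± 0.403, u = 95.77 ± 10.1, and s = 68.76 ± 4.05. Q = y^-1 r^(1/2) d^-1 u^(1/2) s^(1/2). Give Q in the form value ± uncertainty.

For a monomial Q ∝ y^-1, r^(1/2), d^-1, u^(1/2), s^(1/2), fractional errors add in quadrature:
  (-1·δy/y)² = (-1×0.0246)² = 0.000604;  (½·δr/r)² = (0.5×0.0929)² = 0.00216;  (-1·δd/d)² = (-1×0.0842)² = 0.00709;  (½·δu/u)² = (0.5×0.105)² = 0.00278;  (½·δs/s)² = (0.5×0.0589)² = 0.000867
δQ/Q = √(0.0135) = 0.116
Q = 16.92, so δQ = 0.116 × 16.92 = 1.97.

16.92 ± 1.97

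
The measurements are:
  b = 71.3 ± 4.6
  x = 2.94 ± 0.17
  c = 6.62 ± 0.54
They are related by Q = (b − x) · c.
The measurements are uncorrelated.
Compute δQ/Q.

Let u = b − x = 68.4. δu = √(δb² + δx²) = √(21.2 + 0.0289) = 4.60, so δu/u = 0.0673.
Q is then a monomial in u, c:
δQ/Q = √((δu/u)² + (1·δc/c)²) = √(0.00453 + 0.00665) = 0.106

0.106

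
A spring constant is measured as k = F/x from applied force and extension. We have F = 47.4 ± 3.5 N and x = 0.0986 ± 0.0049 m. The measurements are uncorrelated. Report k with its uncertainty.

481 ± 42.8 N/m

For a monomial k ∝ F, x^-1, fractional errors add in quadrature:
  (1·δF/F)² = (1×0.0738)² = 0.00545;  (-1·δx/x)² = (-1×0.0497)² = 0.00247
δk/k = √(0.00792) = 0.0890
k = 481 N/m, so δk = 0.0890 × 481 = 42.8 N/m.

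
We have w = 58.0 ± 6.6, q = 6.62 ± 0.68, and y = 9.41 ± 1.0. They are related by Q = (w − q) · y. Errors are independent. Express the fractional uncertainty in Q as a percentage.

Let u = w − q = 51.4. δu = √(δw² + δq²) = √(43.6 + 0.462) = 6.63, so δu/u = 0.129.
Q is then a monomial in u, y:
δQ/Q = √((δu/u)² + (1·δy/y)²) = √(0.0167 + 0.0113) = 0.167

16.7%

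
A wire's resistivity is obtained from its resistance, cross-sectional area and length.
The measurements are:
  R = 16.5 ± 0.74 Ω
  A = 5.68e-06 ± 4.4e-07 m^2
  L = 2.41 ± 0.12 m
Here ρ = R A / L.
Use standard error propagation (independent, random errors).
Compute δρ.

ρ is a product of powers, so relative uncertainties combine in quadrature:
  (1·δR/R)² = (1×0.0448)² = 0.00201;  (1·δA/A)² = (1×0.0775)² = 0.00600;  (-1·δL/L)² = (-1×0.0498)² = 0.00248
δρ/ρ = √(0.0105) = 0.102
ρ = 3.89e-05 Ω·m, so δρ = 0.102 × 3.89e-05 = 3.98e-06 Ω·m.

3.98e-06 Ω·m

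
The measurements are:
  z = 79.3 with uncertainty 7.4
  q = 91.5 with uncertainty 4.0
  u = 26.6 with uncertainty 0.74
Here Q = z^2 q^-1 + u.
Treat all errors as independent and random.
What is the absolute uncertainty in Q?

Let p = z^2·q^-1 = 68.7. δp/p = √((2·δz/z)² + (-1·δq/q)²) = √(0.0348 + 0.00191) = 0.192, so δp = 13.2.
Q = p + u: δQ = √(δp² + δu²) = √(174 + 0.548) = 13.2

13.2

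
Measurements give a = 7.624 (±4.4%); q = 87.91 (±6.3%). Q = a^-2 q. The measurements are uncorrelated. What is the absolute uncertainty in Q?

0.164

Each factor contributes (exponent × relative error)² to (δQ/Q)²:
  (-2·δa/a)² = (-2×0.0440)² = 0.00774;  (1·δq/q)² = (1×0.0630)² = 0.00397
δQ/Q = √(0.0117) = 0.108
Q = 1.512, so δQ = 0.108 × 1.512 = 0.164.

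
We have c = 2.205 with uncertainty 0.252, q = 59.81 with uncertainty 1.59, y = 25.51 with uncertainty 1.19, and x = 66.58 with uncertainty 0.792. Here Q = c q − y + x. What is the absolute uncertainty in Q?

15.5

Let p = c·q = 131.9. δp/p = √((1·δc/c)² + (1·δq/q)²) = √(0.0131 + 0.000707) = 0.117, so δp = 15.5.
Q = p − y + x: δQ = √(δp² + δy² + δx²) = √(239 + 1.42 + 0.627) = 15.5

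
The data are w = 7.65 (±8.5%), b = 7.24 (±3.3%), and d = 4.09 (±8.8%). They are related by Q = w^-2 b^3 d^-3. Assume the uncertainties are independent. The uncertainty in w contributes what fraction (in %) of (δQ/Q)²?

(δQ/Q)² = (-2·δw/w)² + (3·δb/b)² + (-3·δd/d)²
  w term: (-2×0.0850)² = 0.0289
  b term: (3×0.0330)² = 0.00980
  d term: (-3×0.0880)² = 0.0697
Total = 0.108. Share from w = 0.0289/0.108 = 0.267.

26.7%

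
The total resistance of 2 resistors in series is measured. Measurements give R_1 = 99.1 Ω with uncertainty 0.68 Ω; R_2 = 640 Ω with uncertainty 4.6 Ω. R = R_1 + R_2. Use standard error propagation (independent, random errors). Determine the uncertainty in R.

4.65 Ω

R is a linear combination, so absolute uncertainties add in quadrature:
  (δR_1)² = 0.462;  (δR_2)² = 21.2
δR = √(21.6) = 4.65 Ω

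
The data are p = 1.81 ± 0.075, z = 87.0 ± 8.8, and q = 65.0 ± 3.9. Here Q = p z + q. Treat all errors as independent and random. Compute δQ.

17.6

Let w = p·z = 157. δw/w = √((1·δp/p)² + (1·δz/z)²) = √(0.00172 + 0.0102) = 0.109, so δw = 17.2.
Q = w + q: δQ = √(δw² + δq²) = √(296 + 15.2) = 17.6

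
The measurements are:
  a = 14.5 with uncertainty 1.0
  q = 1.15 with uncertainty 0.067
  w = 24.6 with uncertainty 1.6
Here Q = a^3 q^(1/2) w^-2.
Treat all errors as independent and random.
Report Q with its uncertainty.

5.40 ± 1.33

For a monomial Q ∝ a^3, q^(1/2), w^-2, fractional errors add in quadrature:
  (3·δa/a)² = (3×0.0690)² = 0.0428;  (½·δq/q)² = (0.5×0.0583)² = 0.000849;  (-2·δw/w)² = (-2×0.0650)² = 0.0169
δQ/Q = √(0.0606) = 0.246
Q = 5.40, so δQ = 0.246 × 5.40 = 1.33.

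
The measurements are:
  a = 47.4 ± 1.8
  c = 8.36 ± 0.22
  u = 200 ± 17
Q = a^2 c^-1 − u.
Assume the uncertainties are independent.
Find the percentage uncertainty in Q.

40.0%

Let p = a^2·c^-1 = 269. δp/p = √((2·δa/a)² + (-1·δc/c)²) = √(0.00577 + 0.000693) = 0.0804, so δp = 21.6.
Q = p − u: δQ = √(δp² + δu²) = √(467 + 289) = 27.5
Q = 68.8, so δQ/Q = 27.5/68.8 = 0.400.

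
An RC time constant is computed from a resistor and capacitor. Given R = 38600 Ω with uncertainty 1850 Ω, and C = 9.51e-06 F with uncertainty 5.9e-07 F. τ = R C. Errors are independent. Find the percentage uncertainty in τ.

Since τ is a product/quotient, work with relative uncertainties:
  (1·δR/R)² = (1×0.0479)² = 0.00230;  (1·δC/C)² = (1×0.0620)² = 0.00385
δτ/τ = √(0.00615) = 0.0784

7.84%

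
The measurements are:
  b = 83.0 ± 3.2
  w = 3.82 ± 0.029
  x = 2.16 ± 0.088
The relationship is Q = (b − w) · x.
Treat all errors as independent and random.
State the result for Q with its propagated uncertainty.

171 ± 9.81

Let u = b − w = 79.2. δu = √(δb² + δw²) = √(10.2 + 0.000841) = 3.20, so δu/u = 0.0404.
Q is then a monomial in u, x:
δQ/Q = √((δu/u)² + (1·δx/x)²) = √(0.00163 + 0.00166) = 0.0574
Q = 171, so δQ = 0.0574 × 171 = 9.81.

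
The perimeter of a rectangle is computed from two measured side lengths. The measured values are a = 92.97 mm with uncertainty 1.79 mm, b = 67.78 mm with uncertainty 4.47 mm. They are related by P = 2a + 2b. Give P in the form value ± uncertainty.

321.5 ± 9.63 mm

Sums and differences: (δP)² = Σ (cᵢ δxᵢ)².
  (2·δa)² = 12.8;  (2·δb)² = 79.9
δP = √(92.7) = 9.63 mm
P = 321.5 mm.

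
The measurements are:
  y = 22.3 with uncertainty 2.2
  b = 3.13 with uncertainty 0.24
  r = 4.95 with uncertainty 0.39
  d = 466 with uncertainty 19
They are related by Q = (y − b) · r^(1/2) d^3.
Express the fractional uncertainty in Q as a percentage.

17.3%

Let u = y − b = 19.2. δu = √(δy² + δb²) = √(4.84 + 0.0576) = 2.21, so δu/u = 0.115.
Q is then a monomial in u, r, d:
δQ/Q = √((δu/u)² + (½·δr/r)² + (3·δd/d)²) = √(0.0133 + 0.00155 + 0.0150) = 0.173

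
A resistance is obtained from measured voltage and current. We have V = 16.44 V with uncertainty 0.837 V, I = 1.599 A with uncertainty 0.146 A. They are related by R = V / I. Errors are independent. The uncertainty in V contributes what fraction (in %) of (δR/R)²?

23.7%

(δR/R)² = (1·δV/V)² + (-1·δI/I)²
  V term: (1×0.0509)² = 0.00259
  I term: (-1×0.0913)² = 0.00834
Total = 0.0109. Share from V = 0.00259/0.0109 = 0.237.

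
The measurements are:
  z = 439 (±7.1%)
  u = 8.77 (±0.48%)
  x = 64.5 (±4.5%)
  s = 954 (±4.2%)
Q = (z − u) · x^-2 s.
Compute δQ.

Let w = z − u = 430. δw = √(δz² + δu²) = √(972 + 0.00177) = 31.2, so δw/w = 0.0724.
Q is then a monomial in w, x, s:
δQ/Q = √((δw/w)² + (-2·δx/x)² + (1·δs/s)²) = √(0.00525 + 0.00810 + 0.00176) = 0.123
Q = 98.7, so δQ = 0.123 × 98.7 = 12.1.

12.1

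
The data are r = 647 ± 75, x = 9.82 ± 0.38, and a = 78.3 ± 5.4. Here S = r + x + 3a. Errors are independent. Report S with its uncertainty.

892 ± 76.7

For a sum/difference, combine absolute errors in quadrature:
  (δr)² = 5620;  (δx)² = 0.144;  (3·δa)² = 262
δS = √(5890) = 76.7
S = 892.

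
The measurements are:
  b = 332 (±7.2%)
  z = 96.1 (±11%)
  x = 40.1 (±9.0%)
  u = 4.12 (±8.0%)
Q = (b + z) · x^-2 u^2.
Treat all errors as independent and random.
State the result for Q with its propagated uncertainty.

4.52 ± 1.12

Let w = b + z = 428. δw = √(δb² + δz²) = √(571 + 112) = 26.1, so δw/w = 0.0611.
Q is then a monomial in w, x, u:
δQ/Q = √((δw/w)² + (-2·δx/x)² + (2·δu/u)²) = √(0.00373 + 0.0324 + 0.0256) = 0.248
Q = 4.52, so δQ = 0.248 × 4.52 = 1.12.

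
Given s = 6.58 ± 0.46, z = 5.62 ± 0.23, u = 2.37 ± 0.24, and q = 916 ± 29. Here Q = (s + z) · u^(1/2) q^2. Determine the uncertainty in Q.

1.44e+06

Let w = s + z = 12.2. δw = √(δs² + δz²) = √(0.212 + 0.0529) = 0.514, so δw/w = 0.0422.
Q is then a monomial in w, u, q:
δQ/Q = √((δw/w)² + (½·δu/u)² + (2·δq/q)²) = √(0.00178 + 0.00256 + 0.00401) = 0.0914
Q = 1.58e+07, so δQ = 0.0914 × 1.58e+07 = 1.44e+06.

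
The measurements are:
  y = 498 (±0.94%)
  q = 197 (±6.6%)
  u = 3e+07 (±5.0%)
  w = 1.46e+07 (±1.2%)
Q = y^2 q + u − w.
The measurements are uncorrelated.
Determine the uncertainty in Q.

3.68e+06

Let p = y^2·q = 4.89e+07. δp/p = √((2·δy/y)² + (1·δq/q)²) = √(0.000353 + 0.00436) = 0.0686, so δp = 3.35e+06.
Q = p + u − w: δQ = √(δp² + δu² + δw²) = √(1.12e+13 + 2.25e+12 + 3.07e+10) = 3.68e+06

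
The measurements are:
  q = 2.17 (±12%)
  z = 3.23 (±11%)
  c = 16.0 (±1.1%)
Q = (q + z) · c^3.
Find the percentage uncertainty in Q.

8.80%

Let u = q + z = 5.40. δu = √(δq² + δz²) = √(0.0678 + 0.126) = 0.441, so δu/u = 0.0816.
Q is then a monomial in u, c:
δQ/Q = √((δu/u)² + (3·δc/c)²) = √(0.00665 + 0.00109) = 0.0880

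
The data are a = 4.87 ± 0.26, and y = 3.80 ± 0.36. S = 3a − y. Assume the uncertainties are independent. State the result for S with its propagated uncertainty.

10.8 ± 0.859

Absolute uncertainties add in quadrature for a linear combination:
  (3·δa)² = 0.608;  (δy)² = 0.130
δS = √(0.738) = 0.859
S = 10.8.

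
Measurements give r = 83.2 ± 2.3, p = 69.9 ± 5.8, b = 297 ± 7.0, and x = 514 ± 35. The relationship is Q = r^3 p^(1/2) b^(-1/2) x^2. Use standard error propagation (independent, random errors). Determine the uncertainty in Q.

For a monomial Q ∝ r^3, p^(1/2), b^(-1/2), x^2, fractional errors add in quadrature:
  (3·δr/r)² = (3×0.0276)² = 0.00688;  (½·δp/p)² = (0.5×0.0830)² = 0.00172;  (−½·δb/b)² = (-0.5×0.0236)² = 0.000139;  (2·δx/x)² = (2×0.0681)² = 0.0185
δQ/Q = √(0.0273) = 0.165
Q = 7.38e+10, so δQ = 0.165 × 7.38e+10 = 1.22e+10.

1.22e+10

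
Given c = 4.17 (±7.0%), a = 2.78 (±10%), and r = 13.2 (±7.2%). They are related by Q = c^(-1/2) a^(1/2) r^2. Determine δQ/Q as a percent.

15.6%

Since Q is a product/quotient, work with relative uncertainties:
  (−½·δc/c)² = (-0.5×0.0700)² = 0.00123;  (½·δa/a)² = (0.5×0.100)² = 0.00250;  (2·δr/r)² = (2×0.0720)² = 0.0207
δQ/Q = √(0.0245) = 0.156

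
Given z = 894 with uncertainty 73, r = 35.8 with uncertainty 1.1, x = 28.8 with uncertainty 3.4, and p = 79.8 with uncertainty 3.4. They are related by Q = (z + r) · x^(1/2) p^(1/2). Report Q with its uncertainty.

44600 ± 4480

Let u = z + r = 930. δu = √(δz² + δr²) = √(5330 + 1.21) = 73.0, so δu/u = 0.0785.
Q is then a monomial in u, x, p:
δQ/Q = √((δu/u)² + (½·δx/x)² + (½·δp/p)²) = √(0.00617 + 0.00348 + 0.000454) = 0.101
Q = 44600, so δQ = 0.101 × 44600 = 4480.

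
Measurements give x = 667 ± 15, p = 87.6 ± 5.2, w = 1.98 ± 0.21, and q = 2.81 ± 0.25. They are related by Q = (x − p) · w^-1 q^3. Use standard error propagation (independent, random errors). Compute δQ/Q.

0.289

Let u = x − p = 579. δu = √(δx² + δp²) = √(225 + 27.0) = 15.9, so δu/u = 0.0274.
Q is then a monomial in u, w, q:
δQ/Q = √((δu/u)² + (-1·δw/w)² + (3·δq/q)²) = √(0.000751 + 0.0112 + 0.0712) = 0.289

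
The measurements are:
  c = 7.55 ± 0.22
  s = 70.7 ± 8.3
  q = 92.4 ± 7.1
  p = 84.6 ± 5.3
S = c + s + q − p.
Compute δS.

For a sum/difference, combine absolute errors in quadrature:
  (δc)² = 0.0484;  (δs)² = 68.9;  (δq)² = 50.4;  (δp)² = 28.1
δS = √(147) = 12.1

12.1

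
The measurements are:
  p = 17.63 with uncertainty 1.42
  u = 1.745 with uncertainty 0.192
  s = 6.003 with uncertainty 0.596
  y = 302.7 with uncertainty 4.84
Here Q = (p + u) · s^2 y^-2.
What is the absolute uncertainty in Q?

0.00163

Let w = p + u = 19.38. δw = √(δp² + δu²) = √(2.02 + 0.0369) = 1.43, so δw/w = 0.0740.
Q is then a monomial in w, s, y:
δQ/Q = √((δw/w)² + (2·δs/s)² + (-2·δy/y)²) = √(0.00547 + 0.0394 + 0.00102) = 0.214
Q = 0.007620, so δQ = 0.214 × 0.007620 = 0.00163.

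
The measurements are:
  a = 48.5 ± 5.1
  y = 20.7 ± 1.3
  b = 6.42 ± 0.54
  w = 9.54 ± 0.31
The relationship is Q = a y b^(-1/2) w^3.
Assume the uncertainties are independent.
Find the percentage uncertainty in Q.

Each factor contributes (exponent × relative error)² to (δQ/Q)²:
  (1·δa/a)² = (1×0.105)² = 0.0111;  (1·δy/y)² = (1×0.0628)² = 0.00394;  (−½·δb/b)² = (-0.5×0.0841)² = 0.00177;  (3·δw/w)² = (3×0.0325)² = 0.00950
δQ/Q = √(0.0263) = 0.162

16.2%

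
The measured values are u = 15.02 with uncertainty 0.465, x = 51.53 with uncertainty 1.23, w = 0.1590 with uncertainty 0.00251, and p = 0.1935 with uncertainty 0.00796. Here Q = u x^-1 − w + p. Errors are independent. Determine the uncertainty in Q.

0.0141

Let h = u·x^-1 = 0.2915. δh/h = √((1·δu/u)² + (-1·δx/x)²) = √(0.000958 + 0.000570) = 0.0391, so δh = 0.0114.
Q = h − w + p: δQ = √(δh² + δw² + δp²) = √(0.000130 + 6.3e-06 + 6.34e-05) = 0.0141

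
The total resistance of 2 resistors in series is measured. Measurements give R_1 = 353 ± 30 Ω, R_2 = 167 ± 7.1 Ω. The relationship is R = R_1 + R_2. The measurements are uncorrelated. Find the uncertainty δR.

Each term contributes (cᵢ δxᵢ)² to (δR)²:
  (δR_1)² = 900;  (δR_2)² = 50.4
δR = √(950) = 30.8 Ω

30.8 Ω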